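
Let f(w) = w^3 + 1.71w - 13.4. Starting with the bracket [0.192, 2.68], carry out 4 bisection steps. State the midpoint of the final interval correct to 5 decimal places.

f(0.192000) = -13.064602, f(2.680000) = 10.431632 (opposite signs)
step 1: m = 1.436000, f(m) = -7.983270 < 0 → root in [1.436000, 2.680000]
step 2: m = 2.058000, f(m) = -1.164441 < 0 → root in [2.058000, 2.680000]
step 3: m = 2.369000, f(m) = 3.946199 > 0 → root in [2.058000, 2.369000]
step 4: m = 2.213500, f(m) = 1.230310 > 0 → root in [2.058000, 2.213500]
Midpoint of [2.058000, 2.213500] = 2.135750

2.13575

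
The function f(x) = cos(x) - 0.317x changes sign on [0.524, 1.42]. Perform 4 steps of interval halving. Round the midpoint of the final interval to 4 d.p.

f(0.524000) = 0.699717, f(1.420000) = -0.299915 (opposite signs)
step 1: m = 0.972000, f(m) = 0.255525 > 0 → root in [0.972000, 1.420000]
step 2: m = 1.196000, f(m) = -0.013049 < 0 → root in [0.972000, 1.196000]
step 3: m = 1.084000, f(m) = 0.124169 > 0 → root in [1.084000, 1.196000]
step 4: m = 1.140000, f(m) = 0.056215 > 0 → root in [1.140000, 1.196000]
Midpoint of [1.140000, 1.196000] = 1.168000

1.1680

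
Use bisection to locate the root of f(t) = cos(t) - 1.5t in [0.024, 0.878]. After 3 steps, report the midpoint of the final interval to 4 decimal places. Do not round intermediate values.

0.6111

f(0.024000) = 0.963712, f(0.878000) = -0.678309 (opposite signs)
step 1: m = 0.451000, f(m) = 0.223512 > 0 → root in [0.451000, 0.878000]
step 2: m = 0.664500, f(m) = -0.209525 < 0 → root in [0.451000, 0.664500]
step 3: m = 0.557750, f(m) = 0.011823 > 0 → root in [0.557750, 0.664500]
Midpoint of [0.557750, 0.664500] = 0.611125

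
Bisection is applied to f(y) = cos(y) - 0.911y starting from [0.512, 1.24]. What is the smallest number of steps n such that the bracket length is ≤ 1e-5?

17

Initial width b − a = 1.24 − 0.512 = 0.728000.
After n steps the width is (b−a)/2^n; need (b−a)/2^n ≤ 1e-5.
So n ≥ log₂(0.728000/1e-5) = log₂(72800.0000) ≈ 16.1517.
Hence n = 17.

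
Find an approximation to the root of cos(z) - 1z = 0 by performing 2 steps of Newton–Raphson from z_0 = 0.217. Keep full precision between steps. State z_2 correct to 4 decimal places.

f'(z) = -sin(z) - 1
z_0 = 0.217000: f = 0.759548, f' = -1.215301 → z_1 = 0.217000 - (0.759548)/(-1.215301) = 0.841987
z_1 = 0.841987: f = -0.176006, f' = -1.745968 → z_2 = 0.841987 - (-0.176006)/(-1.745968) = 0.741180

0.7412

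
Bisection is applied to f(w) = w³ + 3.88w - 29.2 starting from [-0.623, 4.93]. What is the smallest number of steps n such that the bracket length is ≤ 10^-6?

Initial width b − a = 4.93 − -0.623 = 5.553000.
After n steps the width is (b−a)/2^n; need (b−a)/2^n ≤ 10^-6.
So n ≥ log₂(5.553000/10^-6) = log₂(5553000.0000) ≈ 22.4048.
Hence n = 23.

23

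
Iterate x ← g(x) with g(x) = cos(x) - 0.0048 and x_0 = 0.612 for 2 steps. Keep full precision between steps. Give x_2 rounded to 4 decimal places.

0.6820

x_1 = g(0.612000) = 0.813701
x_2 = g(0.813701) = 0.682013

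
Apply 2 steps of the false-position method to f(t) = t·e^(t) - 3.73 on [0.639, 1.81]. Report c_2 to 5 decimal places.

f(0.639000) = -2.519360, f(1.810000) = 7.329910
step 1: c = 0.938532, f(c) = -1.330900 < 0 → new bracket [0.938532, 1.810000]
step 2: c = 1.072450, f(c) = -0.595733 < 0 → new bracket [1.072450, 1.810000]

1.07245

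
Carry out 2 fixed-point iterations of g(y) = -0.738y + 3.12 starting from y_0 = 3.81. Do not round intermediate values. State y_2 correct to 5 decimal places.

y_1 = g(3.810000) = 0.308220
y_2 = g(0.308220) = 2.892534

2.89253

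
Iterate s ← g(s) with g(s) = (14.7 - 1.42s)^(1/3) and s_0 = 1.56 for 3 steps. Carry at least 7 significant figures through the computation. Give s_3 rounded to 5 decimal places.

s_1 = g(1.560000) = 2.319853
s_2 = g(2.319853) = 2.250999
s_3 = g(2.250999) = 2.257413

2.25741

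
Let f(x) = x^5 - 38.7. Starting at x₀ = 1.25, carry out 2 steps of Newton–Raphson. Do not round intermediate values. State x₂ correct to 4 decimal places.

3.3618

f'(x) = 5x⁴
x_0 = 1.250000: f = -35.648242, f' = 12.207031 → x_1 = 1.250000 - (-35.648242)/(12.207031) = 4.170304
x_1 = 4.170304: f = 1222.658601, f' = 1512.310135 → x_2 = 4.170304 - (1222.658601)/(1512.310135) = 3.361833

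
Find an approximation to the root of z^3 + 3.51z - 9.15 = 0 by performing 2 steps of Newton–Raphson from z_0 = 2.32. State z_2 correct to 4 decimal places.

f'(z) = 3z^2 + 3.51
z_0 = 2.320000: f = 11.480368, f' = 19.657200 → z_1 = 2.320000 - (11.480368)/(19.657200) = 1.735971
z_1 = 1.735971: f = 2.174777, f' = 12.550790 → z_2 = 1.735971 - (2.174777)/(12.550790) = 1.562693

1.5627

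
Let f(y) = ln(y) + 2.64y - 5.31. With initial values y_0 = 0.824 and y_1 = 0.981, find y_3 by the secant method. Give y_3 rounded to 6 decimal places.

1.786234

Secant update: y_(k+1) = y_k − f(y_k)·(y_k − y_(k-1))/(f(y_k) − f(y_(k-1))).
f(y_0) = -3.328225, f(y_1) = -2.739343
y_2 = 0.981000 - (-2.739343)·(0.981000 - 0.824000)/(-2.739343 - (-3.328225)) = 1.711328; f(y_2) = -0.254825
y_3 = 1.711328 - (-0.254825)·(1.711328 - 0.981000)/(-0.254825 - (-2.739343)) = 1.786234; f(y_3) = -0.014233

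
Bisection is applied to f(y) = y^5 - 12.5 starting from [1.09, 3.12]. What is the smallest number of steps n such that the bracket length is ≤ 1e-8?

Initial width b − a = 3.12 − 1.09 = 2.030000.
After n steps the width is (b−a)/2^n; need (b−a)/2^n ≤ 1e-8.
So n ≥ log₂(2.030000/1e-8) = log₂(203000000.0000) ≈ 27.5969.
Hence n = 28.

28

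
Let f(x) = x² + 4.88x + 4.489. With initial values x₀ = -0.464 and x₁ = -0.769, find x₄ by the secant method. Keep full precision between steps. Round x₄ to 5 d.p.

Secant update: x_(k+1) = x_k − f(x_k)·(x_k − x_(k-1))/(f(x_k) − f(x_(k-1))).
f(x_0) = 2.439976, f(x_1) = 1.327641
x_2 = -0.769000 - (1.327641)·(-0.769000 - -0.464000)/(1.327641 - (2.439976)) = -1.133036; f(x_2) = 0.243554
x_3 = -1.133036 - (0.243554)·(-1.133036 - -0.769000)/(0.243554 - (1.327641)) = -1.214822; f(x_3) = 0.036462
x_4 = -1.214822 - (0.036462)·(-1.214822 - -1.133036)/(0.036462 - (0.243554)) = -1.229221; f(x_4) = 0.001385

-1.22922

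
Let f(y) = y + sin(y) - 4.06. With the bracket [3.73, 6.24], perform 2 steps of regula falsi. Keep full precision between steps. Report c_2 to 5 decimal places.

4.83600

f(3.730000) = -0.885037, f(6.240000) = 2.136828
step 1: c = 4.465123, f(c) = -0.564462 < 0 → new bracket [4.465123, 6.240000]
step 2: c = 4.836002, f(c) = -0.216368 < 0 → new bracket [4.836002, 6.240000]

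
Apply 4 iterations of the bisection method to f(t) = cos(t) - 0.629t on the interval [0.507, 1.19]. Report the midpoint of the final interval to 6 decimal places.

0.955219

f(0.507000) = 0.555302, f(1.190000) = -0.376850 (opposite signs)
step 1: m = 0.848500, f(m) = 0.127403 > 0 → root in [0.848500, 1.190000]
step 2: m = 1.019250, f(m) = -0.117103 < 0 → root in [0.848500, 1.019250]
step 3: m = 0.933875, f(m) = 0.007316 > 0 → root in [0.933875, 1.019250]
step 4: m = 0.976562, f(m) = -0.054384 < 0 → root in [0.933875, 0.976562]
Midpoint of [0.933875, 0.976562] = 0.955219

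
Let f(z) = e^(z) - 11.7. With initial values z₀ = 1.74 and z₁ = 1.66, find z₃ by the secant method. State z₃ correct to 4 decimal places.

2.3024

f(z_0) = -6.002657, f(z_1) = -6.440689
z_2 = 1.660000 - (-6.440689)·(1.660000 - 1.740000)/(-6.440689 - (-6.002657)) = 2.836294; f(z_2) = 5.352453
z_3 = 2.836294 - (5.352453)·(2.836294 - 1.660000)/(5.352453 - (-6.440689)) = 2.302419; f(z_3) = -1.701656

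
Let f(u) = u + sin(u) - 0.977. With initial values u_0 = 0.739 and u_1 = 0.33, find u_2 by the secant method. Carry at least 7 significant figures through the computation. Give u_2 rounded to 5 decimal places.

0.50414

Secant update: u_(k+1) = u_k − f(u_k)·(u_k − u_(k-1))/(f(u_k) − f(u_(k-1))).
f(u_0) = 0.435549, f(u_1) = -0.322957
u_2 = 0.330000 - (-0.322957)·(0.330000 - 0.739000)/(-0.322957 - (0.435549)) = 0.504144; f(u_2) = 0.010202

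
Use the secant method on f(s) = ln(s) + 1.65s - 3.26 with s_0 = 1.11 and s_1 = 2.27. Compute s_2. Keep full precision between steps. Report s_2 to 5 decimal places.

f(s_0) = -1.324140, f(s_1) = 1.305280
s_2 = 2.270000 - (1.305280)·(2.270000 - 1.110000)/(1.305280 - (-1.324140)) = 1.694160; f(s_2) = 0.062551

1.69416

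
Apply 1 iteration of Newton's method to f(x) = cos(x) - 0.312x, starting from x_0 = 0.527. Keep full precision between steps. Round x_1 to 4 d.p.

f'(x) = -sin(x) - 0.312
x_0 = 0.527000: f = 0.699896, f' = -0.814943 → x_1 = 0.527000 - (0.699896)/(-0.814943) = 1.385828

1.3858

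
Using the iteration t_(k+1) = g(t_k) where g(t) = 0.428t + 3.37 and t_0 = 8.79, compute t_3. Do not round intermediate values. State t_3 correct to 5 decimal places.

t_1 = g(8.790000) = 7.132120
t_2 = g(7.132120) = 6.422547
t_3 = g(6.422547) = 6.118850

6.11885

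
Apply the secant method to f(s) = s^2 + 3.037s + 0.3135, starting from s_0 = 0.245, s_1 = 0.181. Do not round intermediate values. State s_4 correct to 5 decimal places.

Secant update: s_(k+1) = s_k − f(s_k)·(s_k − s_(k-1))/(f(s_k) − f(s_(k-1))).
f(s_0) = 1.117590, f(s_1) = 0.895958
s_2 = 0.181000 - (0.895958)·(0.181000 - 0.245000)/(0.895958 - (1.117590)) = -0.077723; f(s_2) = 0.083496
s_3 = -0.077723 - (0.083496)·(-0.077723 - 0.181000)/(0.083496 - (0.895958)) = -0.104312; f(s_3) = 0.007586
s_4 = -0.104312 - (0.007586)·(-0.104312 - -0.077723)/(0.007586 - (0.083496)) = -0.106969; f(s_4) = 0.000078

-0.10697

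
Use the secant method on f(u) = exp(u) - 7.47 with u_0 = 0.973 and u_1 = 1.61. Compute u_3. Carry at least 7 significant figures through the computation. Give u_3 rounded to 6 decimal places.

Secant update: u_(k+1) = u_k − f(u_k)·(u_k − u_(k-1))/(f(u_k) − f(u_(k-1))).
f(u_0) = -4.824130, f(u_1) = -2.467189
u_2 = 1.610000 - (-2.467189)·(1.610000 - 0.973000)/(-2.467189 - (-4.824130)) = 2.276796; f(u_2) = 2.275408
u_3 = 2.276796 - (2.275408)·(2.276796 - 1.610000)/(2.275408 - (-2.467189)) = 1.956880; f(u_3) = -0.392788

1.956880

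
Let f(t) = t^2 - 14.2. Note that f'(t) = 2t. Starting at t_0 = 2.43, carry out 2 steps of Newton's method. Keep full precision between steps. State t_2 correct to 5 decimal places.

Newton update: t ← t − f(t)/f'(t).
t_0 = 2.430000: f = -8.295100, f' = 4.860000 → t_1 = 2.430000 - (-8.295100)/(4.860000) = 4.136811
t_1 = 4.136811: f = 2.913203, f' = 8.273621 → t_2 = 4.136811 - (2.913203)/(8.273621) = 3.784703

3.78470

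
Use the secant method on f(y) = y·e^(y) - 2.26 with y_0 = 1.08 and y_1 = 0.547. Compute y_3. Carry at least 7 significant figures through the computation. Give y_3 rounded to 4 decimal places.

0.9254

f(y_0) = 0.920254, f(y_1) = -1.314751
y_2 = 0.547000 - (-1.314751)·(0.547000 - 1.080000)/(-1.314751 - (0.920254)) = 0.860539; f(y_2) = -0.225310
y_3 = 0.860539 - (-0.225310)·(0.860539 - 0.547000)/(-0.225310 - (-1.314751)) = 0.925383; f(y_3) = 0.074589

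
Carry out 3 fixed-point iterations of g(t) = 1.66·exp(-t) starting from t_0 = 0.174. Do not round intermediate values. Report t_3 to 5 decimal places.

1.10007

t_1 = g(0.174000) = 1.394893
t_2 = g(1.394893) = 0.411447
t_3 = g(0.411447) = 1.100067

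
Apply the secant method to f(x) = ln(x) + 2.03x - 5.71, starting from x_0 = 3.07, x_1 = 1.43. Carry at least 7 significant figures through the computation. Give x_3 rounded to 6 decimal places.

f(x_0) = 1.643778, f(x_1) = -2.449426
x_2 = 1.430000 - (-2.449426)·(1.430000 - 3.070000)/(-2.449426 - (1.643778)) = 2.411397; f(x_2) = 0.065343
x_3 = 2.411397 - (0.065343)·(2.411397 - 1.430000)/(0.065343 - (-2.449426)) = 2.385897; f(x_3) = 0.002946

2.385897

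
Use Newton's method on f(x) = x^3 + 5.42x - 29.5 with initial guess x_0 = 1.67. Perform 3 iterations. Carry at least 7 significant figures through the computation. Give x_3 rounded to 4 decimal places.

f'(x) = 3x^2 + 5.42
x_0 = 1.670000: f = -15.791137, f' = 13.786700 → x_1 = 1.670000 - (-15.791137)/(13.786700) = 2.815389
x_1 = 2.815389: f = 8.075356, f' = 29.199249 → x_2 = 2.815389 - (8.075356)/(29.199249) = 2.538829
x_2 = 2.538829: f = 0.624858, f' = 24.756955 → x_3 = 2.538829 - (0.624858)/(24.756955) = 2.513589

2.5136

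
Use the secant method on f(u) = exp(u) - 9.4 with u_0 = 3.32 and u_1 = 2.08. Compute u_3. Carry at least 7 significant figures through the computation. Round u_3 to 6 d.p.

f(u_0) = 18.260351, f(u_1) = -1.395531
u_2 = 2.080000 - (-1.395531)·(2.080000 - 3.320000)/(-1.395531 - (18.260351)) = 2.168038; f(u_2) = -0.658886
u_3 = 2.168038 - (-0.658886)·(2.168038 - 2.080000)/(-0.658886 - (-1.395531)) = 2.246782; f(u_3) = 0.057255

2.246782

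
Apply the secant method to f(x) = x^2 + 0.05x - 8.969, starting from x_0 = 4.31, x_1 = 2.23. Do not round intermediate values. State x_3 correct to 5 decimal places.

2.99177

f(x_0) = 9.822600, f(x_1) = -3.884600
x_2 = 2.230000 - (-3.884600)·(2.230000 - 4.310000)/(-3.884600 - (9.822600)) = 2.819469; f(x_2) = -0.878622
x_3 = 2.819469 - (-0.878622)·(2.819469 - 2.230000)/(-0.878622 - (-3.884600)) = 2.991766; f(x_3) = 0.131250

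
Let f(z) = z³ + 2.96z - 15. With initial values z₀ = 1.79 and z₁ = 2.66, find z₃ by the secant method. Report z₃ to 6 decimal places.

2.057942

f(z_0) = -3.966261, f(z_1) = 11.694696
z_2 = 2.660000 - (11.694696)·(2.660000 - 1.790000)/(11.694696 - (-3.966261)) = 2.010334; f(z_2) = -0.924756
z_3 = 2.010334 - (-0.924756)·(2.010334 - 2.660000)/(-0.924756 - (11.694696)) = 2.057942; f(z_3) = -0.192850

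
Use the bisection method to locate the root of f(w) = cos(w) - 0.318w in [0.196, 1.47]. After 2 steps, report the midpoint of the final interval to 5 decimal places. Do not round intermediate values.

1.31075

f(0.196000) = 0.918525, f(1.470000) = -0.366834 (opposite signs)
step 1: m = 0.833000, f(m) = 0.407765 > 0 → root in [0.833000, 1.470000]
step 2: m = 1.151500, f(m) = 0.040941 > 0 → root in [1.151500, 1.470000]
Midpoint of [1.151500, 1.470000] = 1.310750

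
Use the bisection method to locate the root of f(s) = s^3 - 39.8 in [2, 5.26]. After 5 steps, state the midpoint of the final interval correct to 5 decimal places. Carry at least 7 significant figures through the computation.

3.37531

f(2.000000) = -31.800000, f(5.260000) = 105.731576 (opposite signs)
step 1: m = 3.630000, f(m) = 8.032147 > 0 → root in [2.000000, 3.630000]
step 2: m = 2.815000, f(m) = -17.493307 < 0 → root in [2.815000, 3.630000]
step 3: m = 3.222500, f(m) = -6.335929 < 0 → root in [3.222500, 3.630000]
step 4: m = 3.426250, f(m) = 0.421397 > 0 → root in [3.222500, 3.426250]
step 5: m = 3.324375, f(m) = -3.060772 < 0 → root in [3.324375, 3.426250]
Midpoint of [3.324375, 3.426250] = 3.375312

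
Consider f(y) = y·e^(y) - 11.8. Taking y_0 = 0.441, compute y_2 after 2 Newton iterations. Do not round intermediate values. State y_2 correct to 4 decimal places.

Newton update: y ← y − f(y)/f'(y).
f'(y) = (y + 1)·e^(y)
y_0 = 0.441000: f = -11.114571, f' = 2.239690 → y_1 = 0.441000 - (-11.114571)/(2.239690) = 5.403550
y_1 = 5.403550: f = 1188.834734, f' = 1422.828446 → y_2 = 5.403550 - (1188.834734)/(1422.828446) = 4.568006

4.5680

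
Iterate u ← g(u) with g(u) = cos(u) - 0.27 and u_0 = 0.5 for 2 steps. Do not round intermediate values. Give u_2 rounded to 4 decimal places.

u_1 = g(0.500000) = 0.607583
u_2 = g(0.607583) = 0.551030

0.5510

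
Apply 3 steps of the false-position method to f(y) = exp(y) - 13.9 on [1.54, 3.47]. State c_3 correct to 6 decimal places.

f(1.540000) = -9.235410, f(3.470000) = 18.236742
step 1: c = 2.188815, f(c) = -4.975370 < 0 → new bracket [2.188815, 3.470000]
step 2: c = 2.463429, f(c) = -2.154986 < 0 → new bracket [2.463429, 3.470000]
step 3: c = 2.569803, f(c) = -0.836754 < 0 → new bracket [2.569803, 3.470000]

2.569803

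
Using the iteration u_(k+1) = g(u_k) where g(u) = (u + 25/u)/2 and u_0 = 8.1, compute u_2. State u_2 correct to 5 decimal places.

u_1 = g(8.100000) = 5.593210
u_2 = g(5.593210) = 5.031458

5.03146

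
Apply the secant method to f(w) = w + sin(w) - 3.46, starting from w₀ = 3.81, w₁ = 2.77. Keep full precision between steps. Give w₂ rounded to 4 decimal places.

8.7175

f(w_0) = -0.269737, f(w_1) = -0.326900
w_2 = 2.770000 - (-0.326900)·(2.770000 - 3.810000)/(-0.326900 - (-0.269737)) = 8.717454; f(w_2) = 5.907256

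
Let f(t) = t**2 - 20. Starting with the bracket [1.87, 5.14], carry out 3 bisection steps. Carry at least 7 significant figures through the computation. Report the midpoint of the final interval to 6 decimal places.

4.526875

f(1.870000) = -16.503100, f(5.140000) = 6.419600 (opposite signs)
step 1: m = 3.505000, f(m) = -7.714975 < 0 → root in [3.505000, 5.140000]
step 2: m = 4.322500, f(m) = -1.315994 < 0 → root in [4.322500, 5.140000]
step 3: m = 4.731250, f(m) = 2.384727 > 0 → root in [4.322500, 4.731250]
Midpoint of [4.322500, 4.731250] = 4.526875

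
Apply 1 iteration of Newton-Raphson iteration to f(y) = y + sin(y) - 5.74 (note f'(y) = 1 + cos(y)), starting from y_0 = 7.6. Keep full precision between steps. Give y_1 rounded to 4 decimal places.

5.3399

Newton update: y ← y − f(y)/f'(y).
y_0 = 7.600000: f = 2.827920, f' = 1.251260 → y_1 = 7.600000 - (2.827920)/(1.251260) = 5.339942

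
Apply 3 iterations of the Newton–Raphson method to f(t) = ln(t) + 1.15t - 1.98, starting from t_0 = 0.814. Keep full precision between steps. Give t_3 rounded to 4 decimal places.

1.4180

f'(t) = 1/t + 1.15
t_0 = 0.814000: f = -1.249695, f' = 2.378501 → t_1 = 0.814000 - (-1.249695)/(2.378501) = 1.339413
t_1 = 1.339413: f = -0.147444, f' = 1.896596 → t_2 = 1.339413 - (-0.147444)/(1.896596) = 1.417154
t_2 = 1.417154: f = -0.001622, f' = 1.855640 → t_3 = 1.417154 - (-0.001622)/(1.855640) = 1.418028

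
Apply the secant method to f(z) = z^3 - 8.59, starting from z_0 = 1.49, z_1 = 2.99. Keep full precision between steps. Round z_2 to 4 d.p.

1.8283

Secant update: z_(k+1) = z_k − f(z_k)·(z_k − z_(k-1))/(f(z_k) − f(z_(k-1))).
f(z_0) = -5.282051, f(z_1) = 18.140899
z_2 = 2.990000 - (18.140899)·(2.990000 - 1.490000)/(18.140899 - (-5.282051)) = 1.828261; f(z_2) = -2.478965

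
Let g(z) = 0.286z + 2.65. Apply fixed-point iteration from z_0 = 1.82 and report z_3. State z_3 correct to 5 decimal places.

3.66724

z_1 = g(1.820000) = 3.170520
z_2 = g(3.170520) = 3.556769
z_3 = g(3.556769) = 3.667236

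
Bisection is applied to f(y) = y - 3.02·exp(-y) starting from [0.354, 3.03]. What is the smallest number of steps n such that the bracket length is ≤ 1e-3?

12

Initial width b − a = 3.03 − 0.354 = 2.676000.
After n steps the width is (b−a)/2^n; need (b−a)/2^n ≤ 1e-3.
So n ≥ log₂(2.676000/1e-3) = log₂(2676.0000) ≈ 11.3859.
Hence n = 12.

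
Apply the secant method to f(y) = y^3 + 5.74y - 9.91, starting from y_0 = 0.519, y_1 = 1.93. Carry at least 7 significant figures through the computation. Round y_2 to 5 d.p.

1.15156

Secant update: y_(k+1) = y_k − f(y_k)·(y_k − y_(k-1))/(f(y_k) − f(y_(k-1))).
f(y_0) = -6.791142, f(y_1) = 8.357257
y_2 = 1.930000 - (8.357257)·(1.930000 - 0.519000)/(8.357257 - (-6.791142)) = 1.151562; f(y_2) = -1.772954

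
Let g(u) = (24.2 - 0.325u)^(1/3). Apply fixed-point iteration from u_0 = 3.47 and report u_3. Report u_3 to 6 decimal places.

u_1 = g(3.470000) = 2.846842
u_2 = g(2.846842) = 2.855147
u_3 = g(2.855147) = 2.855037

2.855037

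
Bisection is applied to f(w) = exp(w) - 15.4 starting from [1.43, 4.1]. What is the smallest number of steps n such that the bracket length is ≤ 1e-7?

25

Initial width b − a = 4.1 − 1.43 = 2.670000.
After n steps the width is (b−a)/2^n; need (b−a)/2^n ≤ 1e-7.
So n ≥ log₂(2.670000/1e-7) = log₂(26700000.0000) ≈ 24.6703.
Hence n = 25.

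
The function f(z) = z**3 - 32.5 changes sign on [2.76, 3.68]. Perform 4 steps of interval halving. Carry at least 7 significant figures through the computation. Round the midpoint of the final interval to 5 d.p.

f(2.760000) = -11.475424, f(3.680000) = 17.336032 (opposite signs)
step 1: m = 3.220000, f(m) = 0.886248 > 0 → root in [2.760000, 3.220000]
step 2: m = 2.990000, f(m) = -5.769101 < 0 → root in [2.990000, 3.220000]
step 3: m = 3.105000, f(m) = -2.564617 < 0 → root in [3.105000, 3.220000]
step 4: m = 3.162500, f(m) = -0.870553 < 0 → root in [3.162500, 3.220000]
Midpoint of [3.162500, 3.220000] = 3.191250

3.19125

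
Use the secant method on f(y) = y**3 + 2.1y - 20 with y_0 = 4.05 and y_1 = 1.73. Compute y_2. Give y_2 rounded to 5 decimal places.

f(y_0) = 54.935125, f(y_1) = -11.189283
y_2 = 1.730000 - (-11.189283)·(1.730000 - 4.050000)/(-11.189283 - (54.935125)) = 2.122580; f(y_2) = -5.979621

2.12258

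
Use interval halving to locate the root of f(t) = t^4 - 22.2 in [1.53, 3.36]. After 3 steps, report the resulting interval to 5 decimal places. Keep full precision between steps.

[1.98750, 2.21625]

f(1.530000) = -16.720187, f(3.360000) = 105.255068 (opposite signs)
step 1: m = 2.445000, f(m) = 13.536783 > 0 → root in [1.530000, 2.445000]
step 2: m = 1.987500, f(m) = -6.596266 < 0 → root in [1.987500, 2.445000]
step 3: m = 2.216250, f(m) = 1.925426 > 0 → root in [1.987500, 2.216250]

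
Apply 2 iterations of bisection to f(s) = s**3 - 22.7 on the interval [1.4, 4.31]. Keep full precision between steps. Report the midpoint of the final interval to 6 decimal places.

f(1.400000) = -19.956000, f(4.310000) = 57.362991 (opposite signs)
step 1: m = 2.855000, f(m) = 0.571176 > 0 → root in [1.400000, 2.855000]
step 2: m = 2.127500, f(m) = -13.070390 < 0 → root in [2.127500, 2.855000]
Midpoint of [2.127500, 2.855000] = 2.491250

2.491250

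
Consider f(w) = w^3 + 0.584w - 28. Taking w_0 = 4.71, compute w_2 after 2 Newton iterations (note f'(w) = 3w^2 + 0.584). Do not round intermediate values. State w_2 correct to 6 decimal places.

3.054556

Newton update: w ← w − f(w)/f'(w).
w_0 = 4.710000: f = 79.237751, f' = 67.136300 → w_1 = 4.710000 - (79.237751)/(67.136300) = 3.529748
w_1 = 3.529748: f = 18.038931, f' = 37.961363 → w_2 = 3.529748 - (18.038931)/(37.961363) = 3.054556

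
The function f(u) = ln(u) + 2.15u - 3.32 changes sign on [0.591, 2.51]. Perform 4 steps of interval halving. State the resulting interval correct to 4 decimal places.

f(0.591000) = -2.575289, f(2.510000) = 2.996783 (opposite signs)
step 1: m = 1.550500, f(m) = 0.452152 > 0 → root in [0.591000, 1.550500]
step 2: m = 1.070750, f(m) = -0.949528 < 0 → root in [1.070750, 1.550500]
step 3: m = 1.310625, f(m) = -0.231652 < 0 → root in [1.310625, 1.550500]
step 4: m = 1.430562, f(m) = 0.113777 > 0 → root in [1.310625, 1.430562]

[1.3106, 1.4306]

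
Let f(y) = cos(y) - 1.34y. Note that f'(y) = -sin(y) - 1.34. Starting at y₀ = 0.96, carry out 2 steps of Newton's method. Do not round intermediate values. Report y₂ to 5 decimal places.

Newton update: y ← y − f(y)/f'(y).
y_0 = 0.960000: f = -0.712880, f' = -2.159192 → y_1 = 0.960000 - (-0.712880)/(-2.159192) = 0.629839
y_1 = 0.629839: f = -0.035863, f' = -1.929015 → y_2 = 0.629839 - (-0.035863)/(-1.929015) = 0.611248

0.61125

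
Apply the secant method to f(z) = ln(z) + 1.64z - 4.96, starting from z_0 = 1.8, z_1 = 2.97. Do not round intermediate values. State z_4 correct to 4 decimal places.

f(z_0) = -1.420213, f(z_1) = 0.999362
z_2 = 2.970000 - (0.999362)·(2.970000 - 1.800000)/(0.999362 - (-1.420213)) = 2.486753; f(z_2) = 0.029252
z_3 = 2.486753 - (0.029252)·(2.486753 - 2.970000)/(0.029252 - (0.999362)) = 2.472181; f(z_3) = -0.000522
z_4 = 2.472181 - (-0.000522)·(2.472181 - 2.486753)/(-0.000522 - (0.029252)) = 2.472437; f(z_4) = 0.000000

2.4724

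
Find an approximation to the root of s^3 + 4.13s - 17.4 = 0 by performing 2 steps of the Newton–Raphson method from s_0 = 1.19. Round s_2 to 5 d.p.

2.12128

f'(s) = 3s^2 + 4.13
s_0 = 1.190000: f = -10.800141, f' = 8.378300 → s_1 = 1.190000 - (-10.800141)/(8.378300) = 2.479061
s_1 = 2.479061: f = 8.074198, f' = 22.567232 → s_2 = 2.479061 - (8.074198)/(22.567232) = 2.121277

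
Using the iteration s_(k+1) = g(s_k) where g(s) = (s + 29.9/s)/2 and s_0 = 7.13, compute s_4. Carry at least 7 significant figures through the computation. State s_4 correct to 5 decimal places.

5.46809

s_1 = g(7.130000) = 5.661774
s_2 = g(5.661774) = 5.471402
s_3 = g(5.471402) = 5.468090
s_4 = g(5.468090) = 5.468089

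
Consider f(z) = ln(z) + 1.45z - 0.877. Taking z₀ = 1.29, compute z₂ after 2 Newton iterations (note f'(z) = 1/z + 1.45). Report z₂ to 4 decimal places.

0.7772

z_0 = 1.290000: f = 1.248142, f' = 2.225194 → z_1 = 1.290000 - (1.248142)/(2.225194) = 0.729086
z_1 = 0.729086: f = -0.135789, f' = 2.821580 → z_2 = 0.729086 - (-0.135789)/(2.821580) = 0.777211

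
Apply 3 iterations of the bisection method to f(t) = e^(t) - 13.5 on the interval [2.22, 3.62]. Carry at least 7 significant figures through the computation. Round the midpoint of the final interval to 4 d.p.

2.6575

f(2.220000) = -4.292669, f(3.620000) = 23.837568 (opposite signs)
step 1: m = 2.920000, f(m) = 5.041287 > 0 → root in [2.220000, 2.920000]
step 2: m = 2.570000, f(m) = -0.434176 < 0 → root in [2.570000, 2.920000]
step 3: m = 2.745000, f(m) = 2.064614 > 0 → root in [2.570000, 2.745000]
Midpoint of [2.570000, 2.745000] = 2.657500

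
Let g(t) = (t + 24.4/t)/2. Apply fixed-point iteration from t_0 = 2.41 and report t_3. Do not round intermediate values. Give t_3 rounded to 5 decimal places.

4.94158

t_1 = g(2.410000) = 6.267241
t_2 = g(6.267241) = 5.080251
t_3 = g(5.080251) = 4.941582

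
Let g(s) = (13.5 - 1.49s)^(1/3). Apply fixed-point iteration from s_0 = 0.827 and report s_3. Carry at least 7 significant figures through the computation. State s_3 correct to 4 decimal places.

s_1 = g(0.827000) = 2.306332
s_2 = g(2.306332) = 2.158990
s_3 = g(2.158990) = 2.174577

2.1746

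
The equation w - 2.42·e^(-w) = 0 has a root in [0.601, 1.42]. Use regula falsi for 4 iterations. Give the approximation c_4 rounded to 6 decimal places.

0.942760

f(0.601000) = -0.725797, f(1.420000) = 0.835052
step 1: c = 0.981836, f(c) = 0.075249 > 0 → new bracket [0.601000, 0.981836]
step 2: c = 0.946061, f(c) = 0.006453 > 0 → new bracket [0.601000, 0.946061]
step 3: c = 0.943020, f(c) = 0.000551 > 0 → new bracket [0.601000, 0.943020]
step 4: c = 0.942760, f(c) = 0.000047 > 0 → new bracket [0.601000, 0.942760]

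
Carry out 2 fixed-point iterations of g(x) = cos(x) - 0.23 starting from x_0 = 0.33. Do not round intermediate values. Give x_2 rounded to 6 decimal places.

x_1 = g(0.330000) = 0.716042
x_2 = g(0.716042) = 0.524409

0.524409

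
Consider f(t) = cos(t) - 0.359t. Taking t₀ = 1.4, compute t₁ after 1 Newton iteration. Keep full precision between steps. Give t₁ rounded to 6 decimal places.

Newton update: t ← t − f(t)/f'(t).
f'(t) = -sin(t) - 0.359
t_0 = 1.400000: f = -0.332633, f' = -1.344450 → t_1 = 1.400000 - (-0.332633)/(-1.344450) = 1.152588

1.152588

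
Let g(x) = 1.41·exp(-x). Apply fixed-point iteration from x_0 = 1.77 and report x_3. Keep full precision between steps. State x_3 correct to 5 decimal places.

0.46516

x_1 = g(1.770000) = 0.240170
x_2 = g(0.240170) = 1.108957
x_3 = g(1.108957) = 0.465163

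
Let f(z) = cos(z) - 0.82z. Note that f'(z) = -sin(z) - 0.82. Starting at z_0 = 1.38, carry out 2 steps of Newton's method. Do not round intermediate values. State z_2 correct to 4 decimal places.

z_0 = 1.380000: f = -0.941959, f' = -1.801854 → z_1 = 1.380000 - (-0.941959)/(-1.801854) = 0.857228
z_1 = 0.857228: f = -0.048391, f' = -1.576031 → z_2 = 0.857228 - (-0.048391)/(-1.576031) = 0.826523

0.8265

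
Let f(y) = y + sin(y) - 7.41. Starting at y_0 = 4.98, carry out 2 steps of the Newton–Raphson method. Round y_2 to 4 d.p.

Newton update: y ← y − f(y)/f'(y).
f'(y) = 1 + cos(y)
y_0 = 4.980000: f = -3.394405, f' = 1.264428 → y_1 = 4.980000 - (-3.394405)/(1.264428) = 7.664538
y_1 = 7.664538: f = 1.236647, f' = 1.188313 → y_2 = 7.664538 - (1.236647)/(1.188313) = 6.623863

6.6239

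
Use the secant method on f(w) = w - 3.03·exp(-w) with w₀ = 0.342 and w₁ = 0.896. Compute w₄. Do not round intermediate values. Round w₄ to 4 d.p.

1.0550

Secant update: w_(k+1) = w_k − f(w_k)·(w_k − w_(k-1))/(f(w_k) − f(w_(k-1))).
f(w_0) = -1.810355, f(w_1) = -0.340844
w_2 = 0.896000 - (-0.340844)·(0.896000 - 0.342000)/(-0.340844 - (-1.810355)) = 1.024497; f(w_2) = -0.063204
w_3 = 1.024497 - (-0.063204)·(1.024497 - 0.896000)/(-0.063204 - (-0.340844)) = 1.053749; f(w_3) = -0.002596
w_4 = 1.053749 - (-0.002596)·(1.053749 - 1.024497)/(-0.002596 - (-0.063204)) = 1.055001; f(w_4) = -0.000020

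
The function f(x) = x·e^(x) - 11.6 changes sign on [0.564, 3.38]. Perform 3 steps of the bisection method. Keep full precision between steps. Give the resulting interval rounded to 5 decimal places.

f(0.564000) = -10.608663, f(3.380000) = 87.673206 (opposite signs)
step 1: m = 1.972000, f(m) = 2.568883 > 0 → root in [0.564000, 1.972000]
step 2: m = 1.268000, f(m) = -7.093860 < 0 → root in [1.268000, 1.972000]
step 3: m = 1.620000, f(m) = -3.413994 < 0 → root in [1.620000, 1.972000]

[1.62000, 1.97200]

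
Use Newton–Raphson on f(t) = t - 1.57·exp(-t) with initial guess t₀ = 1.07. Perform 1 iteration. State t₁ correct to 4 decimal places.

f'(t) = 1 + 1.57·exp(-t)
t_0 = 1.070000: f = 0.531477, f' = 1.538523 → t_1 = 1.070000 - (0.531477)/(1.538523) = 0.724554

0.7246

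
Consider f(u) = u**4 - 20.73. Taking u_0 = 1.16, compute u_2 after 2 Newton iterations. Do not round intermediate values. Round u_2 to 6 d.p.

f'(u) = 4u**3
u_0 = 1.160000: f = -18.919361, f' = 6.243584 → u_1 = 1.160000 - (-18.919361)/(6.243584) = 4.190208
u_1 = 4.190208: f = 287.547969, f' = 294.284141 → u_2 = 4.190208 - (287.547969)/(294.284141) = 3.213098

3.213098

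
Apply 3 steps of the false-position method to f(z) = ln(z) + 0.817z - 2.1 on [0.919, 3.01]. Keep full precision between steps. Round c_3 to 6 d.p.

f(0.919000) = -1.433646, f(3.010000) = 1.461110
step 1: c = 1.954581, f(c) = 0.167068 > 0 → new bracket [0.919000, 1.954581]
step 2: c = 1.846496, f(c) = 0.021877 > 0 → new bracket [0.919000, 1.846496]
step 3: c = 1.832555, f(c) = 0.002909 > 0 → new bracket [0.919000, 1.832555]

1.832555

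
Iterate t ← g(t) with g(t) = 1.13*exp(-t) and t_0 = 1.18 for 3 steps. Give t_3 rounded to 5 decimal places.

t_1 = g(1.180000) = 0.347225
t_2 = g(0.347225) = 0.798510
t_3 = g(0.798510) = 0.508499

0.50850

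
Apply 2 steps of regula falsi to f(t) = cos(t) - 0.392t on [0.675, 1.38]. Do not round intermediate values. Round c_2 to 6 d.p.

f(0.675000) = 0.516107, f(1.380000) = -0.351319
step 1: c = 1.094466, f(c) = 0.029491 > 0 → new bracket [1.094466, 1.380000]
step 2: c = 1.116578, f(c) = 0.001061 > 0 → new bracket [1.116578, 1.380000]

1.116578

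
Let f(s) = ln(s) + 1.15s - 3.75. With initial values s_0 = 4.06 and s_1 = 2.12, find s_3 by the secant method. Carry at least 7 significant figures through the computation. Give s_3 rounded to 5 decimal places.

2.47388

f(s_0) = 2.320183, f(s_1) = -0.560584
s_2 = 2.120000 - (-0.560584)·(2.120000 - 4.060000)/(-0.560584 - (2.320183)) = 2.497515; f(s_2) = 0.037439
s_3 = 2.497515 - (0.037439)·(2.497515 - 2.120000)/(0.037439 - (-0.560584)) = 2.473881; f(s_3) = 0.000752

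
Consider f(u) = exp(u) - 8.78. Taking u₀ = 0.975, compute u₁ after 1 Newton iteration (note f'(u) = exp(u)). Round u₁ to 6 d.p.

3.286749

u_0 = 0.975000: f = -6.128833, f' = 2.651167 → u_1 = 0.975000 - (-6.128833)/(2.651167) = 3.286749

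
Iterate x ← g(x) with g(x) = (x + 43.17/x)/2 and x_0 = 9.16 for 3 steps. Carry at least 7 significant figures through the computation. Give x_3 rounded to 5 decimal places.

6.57040

x_1 = g(9.160000) = 6.936441
x_2 = g(6.936441) = 6.580047
x_3 = g(6.580047) = 6.570395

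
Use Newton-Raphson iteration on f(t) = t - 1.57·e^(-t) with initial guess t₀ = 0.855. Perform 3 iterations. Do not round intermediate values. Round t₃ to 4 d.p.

Newton update: t ← t − f(t)/f'(t).
f'(t) = 1 + 1.57·e^(-t)
t_0 = 0.855000: f = 0.187305, f' = 1.667695 → t_1 = 0.855000 - (0.187305)/(1.667695) = 0.742686
t_1 = 0.742686: f = -0.004373, f' = 1.747060 → t_2 = 0.742686 - (-0.004373)/(1.747060) = 0.745189
t_2 = 0.745189: f = -0.000002, f' = 1.745192 → t_3 = 0.745189 - (-0.000002)/(1.745192) = 0.745191

0.7452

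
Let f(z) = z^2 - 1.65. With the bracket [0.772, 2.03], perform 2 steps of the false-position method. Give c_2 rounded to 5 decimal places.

1.25254

f(0.772000) = -1.054016, f(2.030000) = 2.470900
step 1: c = 1.148166, f(c) = -0.331716 < 0 → new bracket [1.148166, 2.030000]
step 2: c = 1.252539, f(c) = -0.081146 < 0 → new bracket [1.252539, 2.030000]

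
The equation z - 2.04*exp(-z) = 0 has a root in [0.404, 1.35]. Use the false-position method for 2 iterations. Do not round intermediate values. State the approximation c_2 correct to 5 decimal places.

False-position update: c = (a·f(b) − b·f(a))/(f(b) − f(a)); replace the endpoint whose sign matches f(c).
f(0.404000) = -0.957994, f(1.350000) = 0.821150
step 1: c = 0.913381, f(c) = 0.095003 > 0 → new bracket [0.404000, 0.913381]
step 2: c = 0.867424, f(c) = 0.010558 > 0 → new bracket [0.404000, 0.867424]

0.86742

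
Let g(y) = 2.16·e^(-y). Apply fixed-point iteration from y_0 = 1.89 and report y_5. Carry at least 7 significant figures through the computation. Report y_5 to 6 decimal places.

0.548291

y_1 = g(1.890000) = 0.326315
y_2 = g(0.326315) = 1.558608
y_3 = g(1.558608) = 0.454526
y_4 = g(0.454526) = 1.371057
y_5 = g(1.371057) = 0.548291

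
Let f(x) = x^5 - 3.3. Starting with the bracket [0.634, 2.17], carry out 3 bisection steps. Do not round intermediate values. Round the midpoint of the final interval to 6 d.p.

f(0.634000) = -3.197565, f(2.170000) = 44.817014 (opposite signs)
step 1: m = 1.402000, f(m) = 2.116766 > 0 → root in [0.634000, 1.402000]
step 2: m = 1.018000, f(m) = -2.206701 < 0 → root in [1.018000, 1.402000]
step 3: m = 1.210000, f(m) = -0.706258 < 0 → root in [1.210000, 1.402000]
Midpoint of [1.210000, 1.402000] = 1.306000

1.306000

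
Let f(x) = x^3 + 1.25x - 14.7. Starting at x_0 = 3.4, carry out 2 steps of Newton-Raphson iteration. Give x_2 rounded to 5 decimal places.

f'(x) = 3x^2 + 1.25
x_0 = 3.400000: f = 28.854000, f' = 35.930000 → x_1 = 3.400000 - (28.854000)/(35.930000) = 2.596938
x_1 = 2.596938: f = 6.060159, f' = 21.482269 → x_2 = 2.596938 - (6.060159)/(21.482269) = 2.314838

2.31484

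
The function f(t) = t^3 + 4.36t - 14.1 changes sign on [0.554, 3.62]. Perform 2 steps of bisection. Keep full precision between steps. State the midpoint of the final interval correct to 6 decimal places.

1.703750

f(0.554000) = -11.514529, f(3.620000) = 49.121128 (opposite signs)
step 1: m = 2.087000, f(m) = 4.089393 > 0 → root in [0.554000, 2.087000]
step 2: m = 1.320500, f(m) = -6.040037 < 0 → root in [1.320500, 2.087000]
Midpoint of [1.320500, 2.087000] = 1.703750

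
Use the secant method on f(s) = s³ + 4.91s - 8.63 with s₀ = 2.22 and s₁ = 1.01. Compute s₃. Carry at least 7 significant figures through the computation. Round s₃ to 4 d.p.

1.3163

f(s_0) = 13.211248, f(s_1) = -2.640599
s_2 = 1.010000 - (-2.640599)·(1.010000 - 2.220000)/(-2.640599 - (13.211248)) = 1.211562; f(s_2) = -0.902803
s_3 = 1.211562 - (-0.902803)·(1.211562 - 1.010000)/(-0.902803 - (-2.640599)) = 1.316275; f(s_3) = 0.113462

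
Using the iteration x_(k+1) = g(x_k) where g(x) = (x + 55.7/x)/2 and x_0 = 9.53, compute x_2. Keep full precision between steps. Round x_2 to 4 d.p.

x_1 = g(9.530000) = 7.687350
x_2 = g(7.687350) = 7.466510

7.4665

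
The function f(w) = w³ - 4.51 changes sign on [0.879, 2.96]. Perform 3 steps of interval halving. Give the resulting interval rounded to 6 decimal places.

[1.399250, 1.659375]

f(0.879000) = -3.830849, f(2.960000) = 21.424336 (opposite signs)
step 1: m = 1.919500, f(m) = 2.562360 > 0 → root in [0.879000, 1.919500]
step 2: m = 1.399250, f(m) = -1.770408 < 0 → root in [1.399250, 1.919500]
step 3: m = 1.659375, f(m) = 0.059131 > 0 → root in [1.399250, 1.659375]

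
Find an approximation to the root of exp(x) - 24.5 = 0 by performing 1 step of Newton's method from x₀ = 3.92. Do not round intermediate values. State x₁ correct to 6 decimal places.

3.406107

Newton update: x ← x − f(x)/f'(x).
f'(x) = exp(x)
x_0 = 3.920000: f = 25.900445, f' = 50.400445 → x_1 = 3.920000 - (25.900445)/(50.400445) = 3.406107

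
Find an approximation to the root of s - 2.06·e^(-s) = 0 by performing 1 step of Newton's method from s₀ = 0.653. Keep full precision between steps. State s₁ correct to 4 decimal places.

f'(s) = 1 + 2.06·e^(-s)
s_0 = 0.653000: f = -0.419193, f' = 2.072193 → s_1 = 0.653000 - (-0.419193)/(2.072193) = 0.855294

0.8553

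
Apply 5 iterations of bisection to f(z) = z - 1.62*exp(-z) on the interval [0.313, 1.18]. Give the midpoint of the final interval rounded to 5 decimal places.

f(0.313000) = -0.871625, f(1.180000) = 0.682208 (opposite signs)
step 1: m = 0.746500, f(m) = -0.021417 < 0 → root in [0.746500, 1.180000]
step 2: m = 0.963250, f(m) = 0.344976 > 0 → root in [0.746500, 0.963250]
step 3: m = 0.854875, f(m) = 0.165830 > 0 → root in [0.746500, 0.854875]
step 4: m = 0.800687, f(m) = 0.073275 > 0 → root in [0.746500, 0.800687]
step 5: m = 0.773594, f(m) = 0.026203 > 0 → root in [0.746500, 0.773594]
Midpoint of [0.746500, 0.773594] = 0.760047

0.76005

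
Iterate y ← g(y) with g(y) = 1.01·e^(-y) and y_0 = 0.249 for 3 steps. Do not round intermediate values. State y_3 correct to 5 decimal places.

y_1 = g(0.249000) = 0.787376
y_2 = g(0.787376) = 0.459588
y_3 = g(0.459588) = 0.637859

0.63786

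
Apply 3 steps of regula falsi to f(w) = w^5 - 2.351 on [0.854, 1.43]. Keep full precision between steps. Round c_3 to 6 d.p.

False-position update: c = (a·f(b) − b·f(a))/(f(b) − f(a)); replace the endpoint whose sign matches f(c).
f(0.854000) = -1.896756, f(1.430000) = 3.628711
step 1: c = 1.051727, f(c) = -1.064191 < 0 → new bracket [1.051727, 1.430000]
step 2: c = 1.137506, f(c) = -0.446554 < 0 → new bracket [1.137506, 1.430000]
step 3: c = 1.169557, f(c) = -0.162703 < 0 → new bracket [1.169557, 1.430000]

1.169557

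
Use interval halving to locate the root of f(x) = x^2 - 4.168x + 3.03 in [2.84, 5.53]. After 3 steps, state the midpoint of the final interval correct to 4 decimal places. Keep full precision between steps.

3.3444

f(2.840000) = -0.741520, f(5.530000) = 10.561860 (opposite signs)
step 1: m = 4.185000, f(m) = 3.101145 > 0 → root in [2.840000, 4.185000]
step 2: m = 3.512500, f(m) = 0.727556 > 0 → root in [2.840000, 3.512500]
step 3: m = 3.176250, f(m) = -0.120046 < 0 → root in [3.176250, 3.512500]
Midpoint of [3.176250, 3.512500] = 3.344375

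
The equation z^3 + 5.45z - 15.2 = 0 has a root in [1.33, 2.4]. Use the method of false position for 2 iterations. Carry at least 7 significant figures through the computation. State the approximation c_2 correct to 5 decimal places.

1.75132

False-position update: c = (a·f(b) − b·f(a))/(f(b) − f(a)); replace the endpoint whose sign matches f(c).
f(1.330000) = -5.598863, f(2.400000) = 11.704000
step 1: c = 1.676231, f(c) = -1.354754 < 0 → new bracket [1.676231, 2.400000]
step 2: c = 1.751317, f(c) = -0.283842 < 0 → new bracket [1.751317, 2.400000]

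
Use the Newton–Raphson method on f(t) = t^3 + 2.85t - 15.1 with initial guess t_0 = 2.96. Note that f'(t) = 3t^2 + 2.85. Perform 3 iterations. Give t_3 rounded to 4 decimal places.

t_0 = 2.960000: f = 19.270336, f' = 29.134800 → t_1 = 2.960000 - (19.270336)/(29.134800) = 2.298580
t_1 = 2.298580: f = 3.595434, f' = 18.700412 → t_2 = 2.298580 - (3.595434)/(18.700412) = 2.106315
t_2 = 2.106315: f = 0.247799, f' = 16.159691 → t_3 = 2.106315 - (0.247799)/(16.159691) = 2.090981

2.0910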